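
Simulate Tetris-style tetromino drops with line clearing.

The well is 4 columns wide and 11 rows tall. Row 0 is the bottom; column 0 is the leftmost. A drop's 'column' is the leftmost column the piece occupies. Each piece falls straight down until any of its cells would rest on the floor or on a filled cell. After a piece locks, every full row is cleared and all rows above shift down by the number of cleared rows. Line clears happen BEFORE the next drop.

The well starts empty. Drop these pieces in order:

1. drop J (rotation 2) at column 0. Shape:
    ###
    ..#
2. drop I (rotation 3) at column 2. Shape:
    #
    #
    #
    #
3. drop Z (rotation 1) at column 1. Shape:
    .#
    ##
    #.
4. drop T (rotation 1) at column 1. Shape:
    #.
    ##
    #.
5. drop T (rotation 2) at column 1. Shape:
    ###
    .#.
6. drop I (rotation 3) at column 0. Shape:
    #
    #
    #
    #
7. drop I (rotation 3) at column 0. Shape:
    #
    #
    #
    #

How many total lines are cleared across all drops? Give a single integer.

Answer: 0

Derivation:
Drop 1: J rot2 at col 0 lands with bottom-row=0; cleared 0 line(s) (total 0); column heights now [2 2 2 0], max=2
Drop 2: I rot3 at col 2 lands with bottom-row=2; cleared 0 line(s) (total 0); column heights now [2 2 6 0], max=6
Drop 3: Z rot1 at col 1 lands with bottom-row=5; cleared 0 line(s) (total 0); column heights now [2 7 8 0], max=8
Drop 4: T rot1 at col 1 lands with bottom-row=7; cleared 0 line(s) (total 0); column heights now [2 10 9 0], max=10
Drop 5: T rot2 at col 1 lands with bottom-row=9; cleared 0 line(s) (total 0); column heights now [2 11 11 11], max=11
Drop 6: I rot3 at col 0 lands with bottom-row=2; cleared 0 line(s) (total 0); column heights now [6 11 11 11], max=11
Drop 7: I rot3 at col 0 lands with bottom-row=6; cleared 0 line(s) (total 0); column heights now [10 11 11 11], max=11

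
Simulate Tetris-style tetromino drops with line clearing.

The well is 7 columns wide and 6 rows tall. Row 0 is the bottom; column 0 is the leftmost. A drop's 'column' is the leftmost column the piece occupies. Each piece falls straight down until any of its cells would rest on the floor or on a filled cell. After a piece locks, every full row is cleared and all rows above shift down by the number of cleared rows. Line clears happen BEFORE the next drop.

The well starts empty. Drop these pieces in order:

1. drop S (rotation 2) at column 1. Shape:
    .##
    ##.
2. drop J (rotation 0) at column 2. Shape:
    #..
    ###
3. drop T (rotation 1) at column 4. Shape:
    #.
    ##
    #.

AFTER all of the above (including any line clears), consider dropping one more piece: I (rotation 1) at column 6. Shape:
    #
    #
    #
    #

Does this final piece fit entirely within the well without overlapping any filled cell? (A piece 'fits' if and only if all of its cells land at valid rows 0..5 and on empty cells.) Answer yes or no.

Drop 1: S rot2 at col 1 lands with bottom-row=0; cleared 0 line(s) (total 0); column heights now [0 1 2 2 0 0 0], max=2
Drop 2: J rot0 at col 2 lands with bottom-row=2; cleared 0 line(s) (total 0); column heights now [0 1 4 3 3 0 0], max=4
Drop 3: T rot1 at col 4 lands with bottom-row=3; cleared 0 line(s) (total 0); column heights now [0 1 4 3 6 5 0], max=6
Test piece I rot1 at col 6 (width 1): heights before test = [0 1 4 3 6 5 0]; fits = True

Answer: yes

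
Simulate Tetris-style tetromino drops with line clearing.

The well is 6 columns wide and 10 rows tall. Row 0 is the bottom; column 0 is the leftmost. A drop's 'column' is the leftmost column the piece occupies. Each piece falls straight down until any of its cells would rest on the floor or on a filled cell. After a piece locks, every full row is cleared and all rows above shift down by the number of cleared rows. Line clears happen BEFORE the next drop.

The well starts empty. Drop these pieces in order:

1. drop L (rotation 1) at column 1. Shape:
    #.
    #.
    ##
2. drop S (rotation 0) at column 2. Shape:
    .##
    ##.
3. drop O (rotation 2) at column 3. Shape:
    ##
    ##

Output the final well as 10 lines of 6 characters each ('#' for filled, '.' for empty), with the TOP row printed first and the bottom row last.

Answer: ......
......
......
......
......
...##.
...##.
.#.##.
.###..
.##...

Derivation:
Drop 1: L rot1 at col 1 lands with bottom-row=0; cleared 0 line(s) (total 0); column heights now [0 3 1 0 0 0], max=3
Drop 2: S rot0 at col 2 lands with bottom-row=1; cleared 0 line(s) (total 0); column heights now [0 3 2 3 3 0], max=3
Drop 3: O rot2 at col 3 lands with bottom-row=3; cleared 0 line(s) (total 0); column heights now [0 3 2 5 5 0], max=5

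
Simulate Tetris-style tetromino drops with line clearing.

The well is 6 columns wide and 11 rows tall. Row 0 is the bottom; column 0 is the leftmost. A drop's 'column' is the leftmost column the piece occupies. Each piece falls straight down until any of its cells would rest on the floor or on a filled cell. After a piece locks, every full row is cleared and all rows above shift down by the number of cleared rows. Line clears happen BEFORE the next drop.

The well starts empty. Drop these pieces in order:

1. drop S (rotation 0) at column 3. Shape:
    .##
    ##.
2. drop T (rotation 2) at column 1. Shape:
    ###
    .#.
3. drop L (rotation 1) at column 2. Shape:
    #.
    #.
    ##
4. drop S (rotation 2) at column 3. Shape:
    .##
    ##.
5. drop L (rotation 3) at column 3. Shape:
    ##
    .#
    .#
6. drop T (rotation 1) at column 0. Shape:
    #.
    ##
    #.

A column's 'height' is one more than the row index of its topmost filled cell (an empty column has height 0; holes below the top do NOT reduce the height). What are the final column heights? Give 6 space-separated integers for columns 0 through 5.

Drop 1: S rot0 at col 3 lands with bottom-row=0; cleared 0 line(s) (total 0); column heights now [0 0 0 1 2 2], max=2
Drop 2: T rot2 at col 1 lands with bottom-row=0; cleared 0 line(s) (total 0); column heights now [0 2 2 2 2 2], max=2
Drop 3: L rot1 at col 2 lands with bottom-row=2; cleared 0 line(s) (total 0); column heights now [0 2 5 3 2 2], max=5
Drop 4: S rot2 at col 3 lands with bottom-row=3; cleared 0 line(s) (total 0); column heights now [0 2 5 4 5 5], max=5
Drop 5: L rot3 at col 3 lands with bottom-row=5; cleared 0 line(s) (total 0); column heights now [0 2 5 8 8 5], max=8
Drop 6: T rot1 at col 0 lands with bottom-row=1; cleared 1 line(s) (total 1); column heights now [3 2 4 7 7 4], max=7

Answer: 3 2 4 7 7 4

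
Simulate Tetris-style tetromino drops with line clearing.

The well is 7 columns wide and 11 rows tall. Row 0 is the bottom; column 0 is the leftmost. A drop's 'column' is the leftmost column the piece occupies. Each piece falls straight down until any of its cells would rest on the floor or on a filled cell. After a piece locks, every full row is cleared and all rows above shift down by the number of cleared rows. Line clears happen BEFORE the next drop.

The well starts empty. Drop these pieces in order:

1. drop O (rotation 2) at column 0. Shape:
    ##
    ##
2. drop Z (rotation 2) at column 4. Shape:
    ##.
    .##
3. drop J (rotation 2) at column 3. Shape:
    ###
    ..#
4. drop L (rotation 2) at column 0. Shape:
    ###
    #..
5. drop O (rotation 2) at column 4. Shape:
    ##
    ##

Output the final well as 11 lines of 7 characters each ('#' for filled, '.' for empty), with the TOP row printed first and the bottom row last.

Drop 1: O rot2 at col 0 lands with bottom-row=0; cleared 0 line(s) (total 0); column heights now [2 2 0 0 0 0 0], max=2
Drop 2: Z rot2 at col 4 lands with bottom-row=0; cleared 0 line(s) (total 0); column heights now [2 2 0 0 2 2 1], max=2
Drop 3: J rot2 at col 3 lands with bottom-row=2; cleared 0 line(s) (total 0); column heights now [2 2 0 4 4 4 1], max=4
Drop 4: L rot2 at col 0 lands with bottom-row=2; cleared 0 line(s) (total 0); column heights now [4 4 4 4 4 4 1], max=4
Drop 5: O rot2 at col 4 lands with bottom-row=4; cleared 0 line(s) (total 0); column heights now [4 4 4 4 6 6 1], max=6

Answer: .......
.......
.......
.......
.......
....##.
....##.
######.
#....#.
##..##.
##...##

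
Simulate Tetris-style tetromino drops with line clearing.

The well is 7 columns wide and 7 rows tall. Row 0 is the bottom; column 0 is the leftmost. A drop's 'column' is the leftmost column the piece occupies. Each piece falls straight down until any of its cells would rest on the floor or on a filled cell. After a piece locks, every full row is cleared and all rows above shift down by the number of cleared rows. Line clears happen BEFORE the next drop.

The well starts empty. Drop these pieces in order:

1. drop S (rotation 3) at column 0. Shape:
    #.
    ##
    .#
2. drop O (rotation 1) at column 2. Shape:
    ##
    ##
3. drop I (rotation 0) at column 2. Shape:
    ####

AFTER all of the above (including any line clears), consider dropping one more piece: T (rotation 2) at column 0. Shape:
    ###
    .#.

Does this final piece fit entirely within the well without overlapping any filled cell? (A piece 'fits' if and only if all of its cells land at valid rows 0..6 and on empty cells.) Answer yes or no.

Drop 1: S rot3 at col 0 lands with bottom-row=0; cleared 0 line(s) (total 0); column heights now [3 2 0 0 0 0 0], max=3
Drop 2: O rot1 at col 2 lands with bottom-row=0; cleared 0 line(s) (total 0); column heights now [3 2 2 2 0 0 0], max=3
Drop 3: I rot0 at col 2 lands with bottom-row=2; cleared 0 line(s) (total 0); column heights now [3 2 3 3 3 3 0], max=3
Test piece T rot2 at col 0 (width 3): heights before test = [3 2 3 3 3 3 0]; fits = True

Answer: yes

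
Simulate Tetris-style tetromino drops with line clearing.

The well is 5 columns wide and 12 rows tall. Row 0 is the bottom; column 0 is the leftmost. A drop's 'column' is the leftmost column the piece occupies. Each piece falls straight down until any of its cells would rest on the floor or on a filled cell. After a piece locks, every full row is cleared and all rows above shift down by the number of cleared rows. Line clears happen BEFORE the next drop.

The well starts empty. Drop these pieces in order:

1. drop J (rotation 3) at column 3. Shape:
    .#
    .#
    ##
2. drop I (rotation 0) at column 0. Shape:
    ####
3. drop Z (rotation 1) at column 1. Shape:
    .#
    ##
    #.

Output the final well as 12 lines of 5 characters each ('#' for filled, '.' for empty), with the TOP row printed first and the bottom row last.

Drop 1: J rot3 at col 3 lands with bottom-row=0; cleared 0 line(s) (total 0); column heights now [0 0 0 1 3], max=3
Drop 2: I rot0 at col 0 lands with bottom-row=1; cleared 1 line(s) (total 1); column heights now [0 0 0 1 2], max=2
Drop 3: Z rot1 at col 1 lands with bottom-row=0; cleared 0 line(s) (total 1); column heights now [0 2 3 1 2], max=3

Answer: .....
.....
.....
.....
.....
.....
.....
.....
.....
..#..
.##.#
.#.##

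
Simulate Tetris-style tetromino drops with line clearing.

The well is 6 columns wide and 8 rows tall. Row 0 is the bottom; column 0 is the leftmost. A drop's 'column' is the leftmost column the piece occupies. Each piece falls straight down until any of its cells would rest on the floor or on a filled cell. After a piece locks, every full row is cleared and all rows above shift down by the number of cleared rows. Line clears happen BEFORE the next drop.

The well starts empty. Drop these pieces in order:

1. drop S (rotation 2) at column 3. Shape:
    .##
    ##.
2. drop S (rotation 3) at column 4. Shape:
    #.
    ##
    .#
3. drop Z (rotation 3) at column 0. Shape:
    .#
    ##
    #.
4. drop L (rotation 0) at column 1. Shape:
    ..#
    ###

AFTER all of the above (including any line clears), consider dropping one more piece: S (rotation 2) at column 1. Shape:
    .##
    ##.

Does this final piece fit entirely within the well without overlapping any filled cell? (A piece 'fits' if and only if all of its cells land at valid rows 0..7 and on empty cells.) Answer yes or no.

Drop 1: S rot2 at col 3 lands with bottom-row=0; cleared 0 line(s) (total 0); column heights now [0 0 0 1 2 2], max=2
Drop 2: S rot3 at col 4 lands with bottom-row=2; cleared 0 line(s) (total 0); column heights now [0 0 0 1 5 4], max=5
Drop 3: Z rot3 at col 0 lands with bottom-row=0; cleared 0 line(s) (total 0); column heights now [2 3 0 1 5 4], max=5
Drop 4: L rot0 at col 1 lands with bottom-row=3; cleared 0 line(s) (total 0); column heights now [2 4 4 5 5 4], max=5
Test piece S rot2 at col 1 (width 3): heights before test = [2 4 4 5 5 4]; fits = True

Answer: yes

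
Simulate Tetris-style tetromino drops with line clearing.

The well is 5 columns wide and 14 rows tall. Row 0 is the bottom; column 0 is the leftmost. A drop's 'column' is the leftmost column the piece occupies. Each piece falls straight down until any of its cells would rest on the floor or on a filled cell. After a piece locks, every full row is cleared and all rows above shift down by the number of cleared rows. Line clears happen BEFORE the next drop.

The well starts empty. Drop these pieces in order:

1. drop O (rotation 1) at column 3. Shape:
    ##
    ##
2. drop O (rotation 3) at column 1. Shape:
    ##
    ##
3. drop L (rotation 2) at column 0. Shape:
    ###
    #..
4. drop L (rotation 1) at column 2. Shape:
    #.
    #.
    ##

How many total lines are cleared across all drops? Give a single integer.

Drop 1: O rot1 at col 3 lands with bottom-row=0; cleared 0 line(s) (total 0); column heights now [0 0 0 2 2], max=2
Drop 2: O rot3 at col 1 lands with bottom-row=0; cleared 0 line(s) (total 0); column heights now [0 2 2 2 2], max=2
Drop 3: L rot2 at col 0 lands with bottom-row=1; cleared 1 line(s) (total 1); column heights now [2 2 2 1 1], max=2
Drop 4: L rot1 at col 2 lands with bottom-row=2; cleared 0 line(s) (total 1); column heights now [2 2 5 3 1], max=5

Answer: 1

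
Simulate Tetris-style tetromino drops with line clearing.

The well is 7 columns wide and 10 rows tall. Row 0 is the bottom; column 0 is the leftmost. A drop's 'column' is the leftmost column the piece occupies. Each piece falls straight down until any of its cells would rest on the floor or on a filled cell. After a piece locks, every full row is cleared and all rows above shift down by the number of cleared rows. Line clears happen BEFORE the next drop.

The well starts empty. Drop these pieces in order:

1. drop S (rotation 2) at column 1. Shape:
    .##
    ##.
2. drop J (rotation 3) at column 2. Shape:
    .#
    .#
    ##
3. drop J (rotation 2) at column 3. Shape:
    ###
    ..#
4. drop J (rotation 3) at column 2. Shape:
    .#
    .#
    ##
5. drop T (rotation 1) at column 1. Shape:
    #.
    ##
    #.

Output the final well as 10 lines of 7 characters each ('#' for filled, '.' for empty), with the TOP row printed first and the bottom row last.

Answer: .......
.#.#...
.###...
.###...
...###.
...#.#.
...#...
..##...
..##...
.##....

Derivation:
Drop 1: S rot2 at col 1 lands with bottom-row=0; cleared 0 line(s) (total 0); column heights now [0 1 2 2 0 0 0], max=2
Drop 2: J rot3 at col 2 lands with bottom-row=2; cleared 0 line(s) (total 0); column heights now [0 1 3 5 0 0 0], max=5
Drop 3: J rot2 at col 3 lands with bottom-row=4; cleared 0 line(s) (total 0); column heights now [0 1 3 6 6 6 0], max=6
Drop 4: J rot3 at col 2 lands with bottom-row=6; cleared 0 line(s) (total 0); column heights now [0 1 7 9 6 6 0], max=9
Drop 5: T rot1 at col 1 lands with bottom-row=6; cleared 0 line(s) (total 0); column heights now [0 9 8 9 6 6 0], max=9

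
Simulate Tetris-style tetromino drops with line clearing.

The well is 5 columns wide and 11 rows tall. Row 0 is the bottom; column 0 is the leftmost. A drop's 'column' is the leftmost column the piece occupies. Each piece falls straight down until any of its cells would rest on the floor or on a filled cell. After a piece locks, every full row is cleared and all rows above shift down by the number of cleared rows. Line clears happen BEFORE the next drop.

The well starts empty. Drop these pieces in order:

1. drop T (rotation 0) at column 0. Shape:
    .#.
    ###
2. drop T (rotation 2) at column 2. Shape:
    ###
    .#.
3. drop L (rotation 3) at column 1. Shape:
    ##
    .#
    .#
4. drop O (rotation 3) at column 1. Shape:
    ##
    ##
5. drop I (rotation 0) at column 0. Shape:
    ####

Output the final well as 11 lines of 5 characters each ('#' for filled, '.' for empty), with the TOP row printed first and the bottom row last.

Answer: .....
.....
.....
####.
.##..
.##..
.##..
..#..
..#..
.####
####.

Derivation:
Drop 1: T rot0 at col 0 lands with bottom-row=0; cleared 0 line(s) (total 0); column heights now [1 2 1 0 0], max=2
Drop 2: T rot2 at col 2 lands with bottom-row=0; cleared 0 line(s) (total 0); column heights now [1 2 2 2 2], max=2
Drop 3: L rot3 at col 1 lands with bottom-row=2; cleared 0 line(s) (total 0); column heights now [1 5 5 2 2], max=5
Drop 4: O rot3 at col 1 lands with bottom-row=5; cleared 0 line(s) (total 0); column heights now [1 7 7 2 2], max=7
Drop 5: I rot0 at col 0 lands with bottom-row=7; cleared 0 line(s) (total 0); column heights now [8 8 8 8 2], max=8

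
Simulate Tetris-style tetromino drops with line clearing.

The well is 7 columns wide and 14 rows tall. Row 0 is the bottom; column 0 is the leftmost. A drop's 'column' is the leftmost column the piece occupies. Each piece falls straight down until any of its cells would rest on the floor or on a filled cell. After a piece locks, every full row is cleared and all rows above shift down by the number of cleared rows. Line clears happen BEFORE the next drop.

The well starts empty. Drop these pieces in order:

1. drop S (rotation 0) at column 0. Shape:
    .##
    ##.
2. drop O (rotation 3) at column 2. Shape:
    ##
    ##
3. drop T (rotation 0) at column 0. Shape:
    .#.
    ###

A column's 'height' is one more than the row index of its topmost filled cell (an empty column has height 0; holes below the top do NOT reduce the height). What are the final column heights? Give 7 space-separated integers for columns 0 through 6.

Drop 1: S rot0 at col 0 lands with bottom-row=0; cleared 0 line(s) (total 0); column heights now [1 2 2 0 0 0 0], max=2
Drop 2: O rot3 at col 2 lands with bottom-row=2; cleared 0 line(s) (total 0); column heights now [1 2 4 4 0 0 0], max=4
Drop 3: T rot0 at col 0 lands with bottom-row=4; cleared 0 line(s) (total 0); column heights now [5 6 5 4 0 0 0], max=6

Answer: 5 6 5 4 0 0 0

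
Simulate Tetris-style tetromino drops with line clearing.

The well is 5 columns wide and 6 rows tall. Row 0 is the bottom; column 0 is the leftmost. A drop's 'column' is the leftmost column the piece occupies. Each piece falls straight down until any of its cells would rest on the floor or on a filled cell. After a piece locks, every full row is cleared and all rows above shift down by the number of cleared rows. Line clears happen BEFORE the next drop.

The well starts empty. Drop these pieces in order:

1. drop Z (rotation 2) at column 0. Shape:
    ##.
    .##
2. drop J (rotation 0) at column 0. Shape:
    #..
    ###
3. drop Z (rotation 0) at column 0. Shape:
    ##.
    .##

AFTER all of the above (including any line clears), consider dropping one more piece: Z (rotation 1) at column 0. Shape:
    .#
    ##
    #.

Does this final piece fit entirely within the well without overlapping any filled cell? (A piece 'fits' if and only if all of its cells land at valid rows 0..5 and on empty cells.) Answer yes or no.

Answer: no

Derivation:
Drop 1: Z rot2 at col 0 lands with bottom-row=0; cleared 0 line(s) (total 0); column heights now [2 2 1 0 0], max=2
Drop 2: J rot0 at col 0 lands with bottom-row=2; cleared 0 line(s) (total 0); column heights now [4 3 3 0 0], max=4
Drop 3: Z rot0 at col 0 lands with bottom-row=3; cleared 0 line(s) (total 0); column heights now [5 5 4 0 0], max=5
Test piece Z rot1 at col 0 (width 2): heights before test = [5 5 4 0 0]; fits = False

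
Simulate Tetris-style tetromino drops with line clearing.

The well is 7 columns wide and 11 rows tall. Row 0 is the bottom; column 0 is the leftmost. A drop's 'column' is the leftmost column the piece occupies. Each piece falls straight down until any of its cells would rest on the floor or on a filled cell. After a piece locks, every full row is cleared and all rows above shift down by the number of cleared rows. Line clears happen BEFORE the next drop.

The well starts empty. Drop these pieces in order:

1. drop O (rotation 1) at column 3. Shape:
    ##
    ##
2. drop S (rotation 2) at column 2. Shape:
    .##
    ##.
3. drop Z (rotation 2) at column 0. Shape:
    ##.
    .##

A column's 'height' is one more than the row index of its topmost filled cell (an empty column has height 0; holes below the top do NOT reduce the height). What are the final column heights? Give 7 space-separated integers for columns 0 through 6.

Drop 1: O rot1 at col 3 lands with bottom-row=0; cleared 0 line(s) (total 0); column heights now [0 0 0 2 2 0 0], max=2
Drop 2: S rot2 at col 2 lands with bottom-row=2; cleared 0 line(s) (total 0); column heights now [0 0 3 4 4 0 0], max=4
Drop 3: Z rot2 at col 0 lands with bottom-row=3; cleared 0 line(s) (total 0); column heights now [5 5 4 4 4 0 0], max=5

Answer: 5 5 4 4 4 0 0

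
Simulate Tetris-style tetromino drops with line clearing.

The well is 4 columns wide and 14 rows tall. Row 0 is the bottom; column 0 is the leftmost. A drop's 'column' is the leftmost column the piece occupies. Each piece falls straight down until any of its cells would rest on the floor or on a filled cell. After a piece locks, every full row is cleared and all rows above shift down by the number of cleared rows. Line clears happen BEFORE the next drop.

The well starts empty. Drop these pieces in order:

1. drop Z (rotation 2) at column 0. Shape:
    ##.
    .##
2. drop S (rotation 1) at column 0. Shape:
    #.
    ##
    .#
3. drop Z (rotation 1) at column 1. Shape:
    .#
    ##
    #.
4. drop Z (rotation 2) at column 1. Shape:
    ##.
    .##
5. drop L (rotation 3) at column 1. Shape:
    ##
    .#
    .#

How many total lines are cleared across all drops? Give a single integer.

Answer: 0

Derivation:
Drop 1: Z rot2 at col 0 lands with bottom-row=0; cleared 0 line(s) (total 0); column heights now [2 2 1 0], max=2
Drop 2: S rot1 at col 0 lands with bottom-row=2; cleared 0 line(s) (total 0); column heights now [5 4 1 0], max=5
Drop 3: Z rot1 at col 1 lands with bottom-row=4; cleared 0 line(s) (total 0); column heights now [5 6 7 0], max=7
Drop 4: Z rot2 at col 1 lands with bottom-row=7; cleared 0 line(s) (total 0); column heights now [5 9 9 8], max=9
Drop 5: L rot3 at col 1 lands with bottom-row=9; cleared 0 line(s) (total 0); column heights now [5 12 12 8], max=12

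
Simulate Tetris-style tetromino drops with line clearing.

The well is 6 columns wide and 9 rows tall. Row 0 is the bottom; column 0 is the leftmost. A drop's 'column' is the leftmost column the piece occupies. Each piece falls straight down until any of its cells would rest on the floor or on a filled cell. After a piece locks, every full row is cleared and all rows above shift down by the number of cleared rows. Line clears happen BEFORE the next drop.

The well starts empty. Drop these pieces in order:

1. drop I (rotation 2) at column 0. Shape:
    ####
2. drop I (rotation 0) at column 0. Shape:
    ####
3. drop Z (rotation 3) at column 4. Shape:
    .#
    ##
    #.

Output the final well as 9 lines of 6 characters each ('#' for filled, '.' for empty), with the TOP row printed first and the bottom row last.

Drop 1: I rot2 at col 0 lands with bottom-row=0; cleared 0 line(s) (total 0); column heights now [1 1 1 1 0 0], max=1
Drop 2: I rot0 at col 0 lands with bottom-row=1; cleared 0 line(s) (total 0); column heights now [2 2 2 2 0 0], max=2
Drop 3: Z rot3 at col 4 lands with bottom-row=0; cleared 1 line(s) (total 1); column heights now [1 1 1 1 1 2], max=2

Answer: ......
......
......
......
......
......
......
.....#
#####.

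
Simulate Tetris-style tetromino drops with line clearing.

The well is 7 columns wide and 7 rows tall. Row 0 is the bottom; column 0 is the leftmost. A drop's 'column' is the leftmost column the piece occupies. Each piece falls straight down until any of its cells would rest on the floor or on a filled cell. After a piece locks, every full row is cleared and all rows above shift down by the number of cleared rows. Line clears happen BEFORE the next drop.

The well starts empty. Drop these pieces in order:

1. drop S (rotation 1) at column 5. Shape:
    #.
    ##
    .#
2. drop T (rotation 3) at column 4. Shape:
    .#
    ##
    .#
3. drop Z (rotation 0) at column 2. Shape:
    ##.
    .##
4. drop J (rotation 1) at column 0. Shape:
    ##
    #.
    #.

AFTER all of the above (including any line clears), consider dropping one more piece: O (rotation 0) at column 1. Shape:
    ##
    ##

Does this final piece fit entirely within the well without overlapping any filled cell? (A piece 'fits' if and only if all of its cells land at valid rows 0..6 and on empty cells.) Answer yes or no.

Drop 1: S rot1 at col 5 lands with bottom-row=0; cleared 0 line(s) (total 0); column heights now [0 0 0 0 0 3 2], max=3
Drop 2: T rot3 at col 4 lands with bottom-row=3; cleared 0 line(s) (total 0); column heights now [0 0 0 0 5 6 2], max=6
Drop 3: Z rot0 at col 2 lands with bottom-row=5; cleared 0 line(s) (total 0); column heights now [0 0 7 7 6 6 2], max=7
Drop 4: J rot1 at col 0 lands with bottom-row=0; cleared 0 line(s) (total 0); column heights now [3 3 7 7 6 6 2], max=7
Test piece O rot0 at col 1 (width 2): heights before test = [3 3 7 7 6 6 2]; fits = False

Answer: no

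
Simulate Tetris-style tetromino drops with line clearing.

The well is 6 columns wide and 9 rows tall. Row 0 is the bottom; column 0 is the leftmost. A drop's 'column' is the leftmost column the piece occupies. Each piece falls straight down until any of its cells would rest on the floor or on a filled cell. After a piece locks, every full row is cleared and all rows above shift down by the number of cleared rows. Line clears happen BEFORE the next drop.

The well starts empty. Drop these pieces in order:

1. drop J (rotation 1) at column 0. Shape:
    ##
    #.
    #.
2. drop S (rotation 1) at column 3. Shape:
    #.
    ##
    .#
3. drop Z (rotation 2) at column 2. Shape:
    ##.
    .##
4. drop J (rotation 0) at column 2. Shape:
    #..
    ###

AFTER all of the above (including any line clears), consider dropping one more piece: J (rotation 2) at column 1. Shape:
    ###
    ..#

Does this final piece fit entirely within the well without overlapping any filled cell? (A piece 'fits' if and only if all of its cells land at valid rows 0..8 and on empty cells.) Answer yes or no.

Drop 1: J rot1 at col 0 lands with bottom-row=0; cleared 0 line(s) (total 0); column heights now [3 3 0 0 0 0], max=3
Drop 2: S rot1 at col 3 lands with bottom-row=0; cleared 0 line(s) (total 0); column heights now [3 3 0 3 2 0], max=3
Drop 3: Z rot2 at col 2 lands with bottom-row=3; cleared 0 line(s) (total 0); column heights now [3 3 5 5 4 0], max=5
Drop 4: J rot0 at col 2 lands with bottom-row=5; cleared 0 line(s) (total 0); column heights now [3 3 7 6 6 0], max=7
Test piece J rot2 at col 1 (width 3): heights before test = [3 3 7 6 6 0]; fits = True

Answer: yes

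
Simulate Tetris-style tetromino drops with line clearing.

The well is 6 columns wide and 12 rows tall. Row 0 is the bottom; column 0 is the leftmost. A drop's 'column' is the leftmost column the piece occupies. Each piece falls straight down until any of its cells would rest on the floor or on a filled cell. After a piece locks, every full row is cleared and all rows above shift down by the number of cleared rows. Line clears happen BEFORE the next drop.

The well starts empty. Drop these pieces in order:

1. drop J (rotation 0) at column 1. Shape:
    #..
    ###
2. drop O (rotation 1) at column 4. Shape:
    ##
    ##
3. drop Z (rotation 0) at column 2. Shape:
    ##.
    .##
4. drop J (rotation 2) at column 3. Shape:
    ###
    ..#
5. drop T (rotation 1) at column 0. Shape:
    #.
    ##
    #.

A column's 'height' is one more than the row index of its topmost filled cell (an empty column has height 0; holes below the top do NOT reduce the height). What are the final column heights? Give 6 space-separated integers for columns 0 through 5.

Drop 1: J rot0 at col 1 lands with bottom-row=0; cleared 0 line(s) (total 0); column heights now [0 2 1 1 0 0], max=2
Drop 2: O rot1 at col 4 lands with bottom-row=0; cleared 0 line(s) (total 0); column heights now [0 2 1 1 2 2], max=2
Drop 3: Z rot0 at col 2 lands with bottom-row=2; cleared 0 line(s) (total 0); column heights now [0 2 4 4 3 2], max=4
Drop 4: J rot2 at col 3 lands with bottom-row=3; cleared 0 line(s) (total 0); column heights now [0 2 4 5 5 5], max=5
Drop 5: T rot1 at col 0 lands with bottom-row=1; cleared 0 line(s) (total 0); column heights now [4 3 4 5 5 5], max=5

Answer: 4 3 4 5 5 5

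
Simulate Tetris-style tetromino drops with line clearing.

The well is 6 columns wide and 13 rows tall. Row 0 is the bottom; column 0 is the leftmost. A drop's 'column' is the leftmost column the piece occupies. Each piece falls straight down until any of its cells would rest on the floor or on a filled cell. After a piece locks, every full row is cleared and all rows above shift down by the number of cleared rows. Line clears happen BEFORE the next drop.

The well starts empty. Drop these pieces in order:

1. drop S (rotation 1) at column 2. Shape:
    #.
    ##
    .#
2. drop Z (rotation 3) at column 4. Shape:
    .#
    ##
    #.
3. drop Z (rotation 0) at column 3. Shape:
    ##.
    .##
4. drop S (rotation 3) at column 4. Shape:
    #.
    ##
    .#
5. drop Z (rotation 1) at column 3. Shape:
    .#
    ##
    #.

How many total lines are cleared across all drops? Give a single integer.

Drop 1: S rot1 at col 2 lands with bottom-row=0; cleared 0 line(s) (total 0); column heights now [0 0 3 2 0 0], max=3
Drop 2: Z rot3 at col 4 lands with bottom-row=0; cleared 0 line(s) (total 0); column heights now [0 0 3 2 2 3], max=3
Drop 3: Z rot0 at col 3 lands with bottom-row=3; cleared 0 line(s) (total 0); column heights now [0 0 3 5 5 4], max=5
Drop 4: S rot3 at col 4 lands with bottom-row=4; cleared 0 line(s) (total 0); column heights now [0 0 3 5 7 6], max=7
Drop 5: Z rot1 at col 3 lands with bottom-row=6; cleared 0 line(s) (total 0); column heights now [0 0 3 8 9 6], max=9

Answer: 0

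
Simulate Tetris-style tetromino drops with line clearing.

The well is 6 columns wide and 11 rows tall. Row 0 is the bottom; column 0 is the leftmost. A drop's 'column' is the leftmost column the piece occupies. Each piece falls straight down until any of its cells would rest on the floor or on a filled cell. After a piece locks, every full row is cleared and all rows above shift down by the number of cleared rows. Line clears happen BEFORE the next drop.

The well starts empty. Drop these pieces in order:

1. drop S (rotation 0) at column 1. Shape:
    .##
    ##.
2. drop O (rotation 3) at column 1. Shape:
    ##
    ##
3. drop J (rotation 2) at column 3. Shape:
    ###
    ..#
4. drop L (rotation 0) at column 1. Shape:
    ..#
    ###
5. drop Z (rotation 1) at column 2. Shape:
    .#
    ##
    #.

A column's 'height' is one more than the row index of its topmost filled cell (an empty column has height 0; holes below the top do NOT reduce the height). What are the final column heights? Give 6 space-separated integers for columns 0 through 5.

Answer: 0 5 7 8 3 3

Derivation:
Drop 1: S rot0 at col 1 lands with bottom-row=0; cleared 0 line(s) (total 0); column heights now [0 1 2 2 0 0], max=2
Drop 2: O rot3 at col 1 lands with bottom-row=2; cleared 0 line(s) (total 0); column heights now [0 4 4 2 0 0], max=4
Drop 3: J rot2 at col 3 lands with bottom-row=1; cleared 0 line(s) (total 0); column heights now [0 4 4 3 3 3], max=4
Drop 4: L rot0 at col 1 lands with bottom-row=4; cleared 0 line(s) (total 0); column heights now [0 5 5 6 3 3], max=6
Drop 5: Z rot1 at col 2 lands with bottom-row=5; cleared 0 line(s) (total 0); column heights now [0 5 7 8 3 3], max=8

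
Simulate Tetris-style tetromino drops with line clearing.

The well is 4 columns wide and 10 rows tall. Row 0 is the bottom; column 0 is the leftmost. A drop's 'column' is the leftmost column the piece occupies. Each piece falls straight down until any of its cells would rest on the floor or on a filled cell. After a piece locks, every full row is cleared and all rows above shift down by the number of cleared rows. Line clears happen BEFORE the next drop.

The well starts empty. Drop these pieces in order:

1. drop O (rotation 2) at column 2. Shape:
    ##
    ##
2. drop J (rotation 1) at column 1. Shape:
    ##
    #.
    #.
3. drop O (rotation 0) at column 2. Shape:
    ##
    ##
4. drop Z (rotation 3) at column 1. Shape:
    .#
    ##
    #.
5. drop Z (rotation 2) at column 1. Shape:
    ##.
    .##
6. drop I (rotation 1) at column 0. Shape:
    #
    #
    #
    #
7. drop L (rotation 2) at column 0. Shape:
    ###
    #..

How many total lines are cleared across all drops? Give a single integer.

Answer: 2

Derivation:
Drop 1: O rot2 at col 2 lands with bottom-row=0; cleared 0 line(s) (total 0); column heights now [0 0 2 2], max=2
Drop 2: J rot1 at col 1 lands with bottom-row=0; cleared 0 line(s) (total 0); column heights now [0 3 3 2], max=3
Drop 3: O rot0 at col 2 lands with bottom-row=3; cleared 0 line(s) (total 0); column heights now [0 3 5 5], max=5
Drop 4: Z rot3 at col 1 lands with bottom-row=4; cleared 0 line(s) (total 0); column heights now [0 6 7 5], max=7
Drop 5: Z rot2 at col 1 lands with bottom-row=7; cleared 0 line(s) (total 0); column heights now [0 9 9 8], max=9
Drop 6: I rot1 at col 0 lands with bottom-row=0; cleared 2 line(s) (total 2); column heights now [2 7 7 6], max=7
Drop 7: L rot2 at col 0 lands with bottom-row=6; cleared 0 line(s) (total 2); column heights now [8 8 8 6], max=8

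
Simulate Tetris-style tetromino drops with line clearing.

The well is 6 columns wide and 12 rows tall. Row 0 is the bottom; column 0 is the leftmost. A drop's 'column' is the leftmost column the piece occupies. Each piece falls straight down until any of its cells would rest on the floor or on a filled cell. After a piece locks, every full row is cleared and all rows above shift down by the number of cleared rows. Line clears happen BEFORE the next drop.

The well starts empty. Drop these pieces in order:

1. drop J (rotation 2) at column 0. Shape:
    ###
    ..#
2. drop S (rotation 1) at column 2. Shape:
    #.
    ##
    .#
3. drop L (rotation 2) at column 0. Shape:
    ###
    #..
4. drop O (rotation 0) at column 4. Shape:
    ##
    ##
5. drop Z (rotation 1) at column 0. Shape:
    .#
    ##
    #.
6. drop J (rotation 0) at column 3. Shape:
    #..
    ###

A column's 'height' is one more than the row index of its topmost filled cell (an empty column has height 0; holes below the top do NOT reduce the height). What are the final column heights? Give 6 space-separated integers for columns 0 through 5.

Drop 1: J rot2 at col 0 lands with bottom-row=0; cleared 0 line(s) (total 0); column heights now [2 2 2 0 0 0], max=2
Drop 2: S rot1 at col 2 lands with bottom-row=1; cleared 0 line(s) (total 0); column heights now [2 2 4 3 0 0], max=4
Drop 3: L rot2 at col 0 lands with bottom-row=3; cleared 0 line(s) (total 0); column heights now [5 5 5 3 0 0], max=5
Drop 4: O rot0 at col 4 lands with bottom-row=0; cleared 1 line(s) (total 1); column heights now [4 4 4 2 1 1], max=4
Drop 5: Z rot1 at col 0 lands with bottom-row=4; cleared 0 line(s) (total 1); column heights now [6 7 4 2 1 1], max=7
Drop 6: J rot0 at col 3 lands with bottom-row=2; cleared 0 line(s) (total 1); column heights now [6 7 4 4 3 3], max=7

Answer: 6 7 4 4 3 3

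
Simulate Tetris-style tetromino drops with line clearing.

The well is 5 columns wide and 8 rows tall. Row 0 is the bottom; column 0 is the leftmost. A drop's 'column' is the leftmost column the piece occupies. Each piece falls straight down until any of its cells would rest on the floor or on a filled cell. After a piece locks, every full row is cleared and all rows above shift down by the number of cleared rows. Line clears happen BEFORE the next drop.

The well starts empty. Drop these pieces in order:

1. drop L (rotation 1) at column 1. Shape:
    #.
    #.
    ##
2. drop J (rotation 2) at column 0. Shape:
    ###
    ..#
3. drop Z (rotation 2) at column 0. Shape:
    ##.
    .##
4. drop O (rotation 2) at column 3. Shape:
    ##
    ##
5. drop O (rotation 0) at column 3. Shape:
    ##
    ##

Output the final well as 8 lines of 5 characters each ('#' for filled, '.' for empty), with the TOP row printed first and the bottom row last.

Drop 1: L rot1 at col 1 lands with bottom-row=0; cleared 0 line(s) (total 0); column heights now [0 3 1 0 0], max=3
Drop 2: J rot2 at col 0 lands with bottom-row=2; cleared 0 line(s) (total 0); column heights now [4 4 4 0 0], max=4
Drop 3: Z rot2 at col 0 lands with bottom-row=4; cleared 0 line(s) (total 0); column heights now [6 6 5 0 0], max=6
Drop 4: O rot2 at col 3 lands with bottom-row=0; cleared 0 line(s) (total 0); column heights now [6 6 5 2 2], max=6
Drop 5: O rot0 at col 3 lands with bottom-row=2; cleared 1 line(s) (total 1); column heights now [5 5 4 3 3], max=5

Answer: .....
.....
.....
##...
.##..
.####
.#.##
.####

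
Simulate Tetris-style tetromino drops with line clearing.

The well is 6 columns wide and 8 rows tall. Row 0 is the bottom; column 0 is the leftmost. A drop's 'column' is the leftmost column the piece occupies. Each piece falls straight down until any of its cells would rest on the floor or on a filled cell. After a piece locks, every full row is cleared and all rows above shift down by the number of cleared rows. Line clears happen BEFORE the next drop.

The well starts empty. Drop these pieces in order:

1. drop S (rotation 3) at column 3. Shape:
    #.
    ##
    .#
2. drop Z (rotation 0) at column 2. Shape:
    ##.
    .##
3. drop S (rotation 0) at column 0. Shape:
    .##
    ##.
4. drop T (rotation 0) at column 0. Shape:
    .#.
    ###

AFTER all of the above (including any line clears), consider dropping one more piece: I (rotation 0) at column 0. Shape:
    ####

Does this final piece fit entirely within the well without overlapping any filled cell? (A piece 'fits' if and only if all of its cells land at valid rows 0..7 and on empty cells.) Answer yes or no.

Answer: no

Derivation:
Drop 1: S rot3 at col 3 lands with bottom-row=0; cleared 0 line(s) (total 0); column heights now [0 0 0 3 2 0], max=3
Drop 2: Z rot0 at col 2 lands with bottom-row=3; cleared 0 line(s) (total 0); column heights now [0 0 5 5 4 0], max=5
Drop 3: S rot0 at col 0 lands with bottom-row=4; cleared 0 line(s) (total 0); column heights now [5 6 6 5 4 0], max=6
Drop 4: T rot0 at col 0 lands with bottom-row=6; cleared 0 line(s) (total 0); column heights now [7 8 7 5 4 0], max=8
Test piece I rot0 at col 0 (width 4): heights before test = [7 8 7 5 4 0]; fits = False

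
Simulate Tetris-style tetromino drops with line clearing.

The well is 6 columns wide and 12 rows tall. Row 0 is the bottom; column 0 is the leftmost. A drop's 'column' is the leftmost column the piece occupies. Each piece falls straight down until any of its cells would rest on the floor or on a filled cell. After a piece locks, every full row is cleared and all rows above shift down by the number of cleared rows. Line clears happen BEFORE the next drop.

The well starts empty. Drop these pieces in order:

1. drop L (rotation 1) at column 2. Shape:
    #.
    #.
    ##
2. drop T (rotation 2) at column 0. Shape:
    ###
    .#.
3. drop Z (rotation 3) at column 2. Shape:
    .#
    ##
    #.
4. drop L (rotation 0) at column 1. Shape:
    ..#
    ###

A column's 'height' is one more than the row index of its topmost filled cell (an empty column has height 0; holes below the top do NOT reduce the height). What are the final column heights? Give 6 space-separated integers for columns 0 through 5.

Drop 1: L rot1 at col 2 lands with bottom-row=0; cleared 0 line(s) (total 0); column heights now [0 0 3 1 0 0], max=3
Drop 2: T rot2 at col 0 lands with bottom-row=2; cleared 0 line(s) (total 0); column heights now [4 4 4 1 0 0], max=4
Drop 3: Z rot3 at col 2 lands with bottom-row=4; cleared 0 line(s) (total 0); column heights now [4 4 6 7 0 0], max=7
Drop 4: L rot0 at col 1 lands with bottom-row=7; cleared 0 line(s) (total 0); column heights now [4 8 8 9 0 0], max=9

Answer: 4 8 8 9 0 0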